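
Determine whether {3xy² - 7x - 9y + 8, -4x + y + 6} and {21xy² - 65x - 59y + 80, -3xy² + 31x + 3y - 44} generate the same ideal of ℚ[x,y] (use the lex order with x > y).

Since reduced Gröbner bases are canonical representatives of ideals under a given ordering, it suffices to compute and compare them.
Buchberger on the first generating set:
f_1 = 3xy² - 7x - 9y + 8, LT = xy².
f_2 = -4x + y + 6, LT = x.

S(f_1,f_2): lcm = xy². S = -7/3x + ¼y³ + 3/2y² - 3y + 8/3.
  reduce S modulo (f_1, f_2):
  remainder ¼y³ + 3/2y² - 43/12y - ⅚ ≠ 0; add g_3 = ¼y³ + 3/2y² - 43/12y - ⅚ to the basis.

The other S-polynomials (S(f_1,g_3), S(f_2,g_3)) all reduce to 0 modulo the current basis, so we have a Gröbner basis.
Inter-reduce: drop elements whose leading term is divisible by another's, tail-reduce, and make monic.
Reduced Gröbner basis: {x - ¼y - 3/2, y³ + 6y² - 43/3y - 10/3}.

Buchberger on the second generating set:
h_1 = 21xy² - 65x - 59y + 80, LT = xy².
h_2 = -3xy² + 31x + 3y - 44, LT = xy².

S(h_1,h_2): lcm = xy². S = 152/21x - 38/21y - 76/7.
  reduce S modulo (h_1, h_2):
  remainder 152/21x - 38/21y - 76/7 ≠ 0; add k_3 = 152/21x - 38/21y - 76/7 to the basis.

S(h_1,k_3): lcm = xy². S = -65/21x + ¼y³ + 3/2y² - 59/21y + 80/21.
  reduce S modulo (h_1, h_2, k_3):
  remainder ¼y³ + 3/2y² - 43/12y - ⅚ ≠ 0; add k_4 = ¼y³ + 3/2y² - 43/12y - ⅚ to the basis.

The other S-polynomials (S(h_2,k_3), S(h_1,k_4), S(h_2,k_4), S(k_3,k_4)) all reduce to 0 modulo the current basis, so we have a Gröbner basis.
Inter-reduce: drop elements whose leading term is divisible by another's, tail-reduce, and make monic.
Reduced Gröbner basis: {x - ¼y - 3/2, y³ + 6y² - 43/3y - 10/3}.

The two bases agree; hence the ideals are identical.

Yes, the ideals are equal.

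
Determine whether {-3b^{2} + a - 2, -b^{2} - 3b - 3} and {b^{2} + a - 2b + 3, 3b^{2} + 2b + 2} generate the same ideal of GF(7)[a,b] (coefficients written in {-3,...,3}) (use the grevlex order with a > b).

Since reduced Gröbner bases are canonical representatives of ideals under a given ordering, it suffices to compute and compare them.
Buchberger on the first generating set:
f_1 = -3b^{2} + a - 2, LT = b^{2}.
f_2 = -b^{2} - 3b - 3, LT = b^{2}.

S(f_1,f_2): lcm = b^{2}. S = 2a - 3b.
  leading term a: no divisor's leading term divides it; move 2a to the remainder.
  leading term b: no divisor's leading term divides it; move -3b to the remainder.
  remainder 2a - 3b ≠ 0; add g_3 = 2a - 3b to the basis.

S(f_1,g_3): leading monomials are coprime, so the S-polynomial reduces to 0 (Buchberger's first criterion).
S(f_2,g_3): leading monomials are coprime, so the S-polynomial reduces to 0 (Buchberger's first criterion).
Every S-polynomial of the final basis reduces to 0, so we have a Gröbner basis.
Inter-reduce: drop elements whose leading term is divisible by another's, tail-reduce, and make monic.
Reduced Gröbner basis: {b^{2} + 3b + 3, a + 2b}.

Buchberger on the second generating set:
h_1 = b^{2} + a - 2b + 3, LT = b^{2}.
h_2 = 3b^{2} + 2b + 2, LT = b^{2}.

S(h_1,h_2): lcm = b^{2}. S = a + 2b.
  leading term a: no divisor's leading term divides it; move a to the remainder.
  leading term b: no divisor's leading term divides it; move 2b to the remainder.
  remainder a + 2b ≠ 0; add k_3 = a + 2b to the basis.

S(h_1,k_3): leading monomials are coprime, so the S-polynomial reduces to 0 (Buchberger's first criterion).
S(h_2,k_3): leading monomials are coprime, so the S-polynomial reduces to 0 (Buchberger's first criterion).
Every S-polynomial of the final basis reduces to 0, so we have a Gröbner basis.
Inter-reduce: drop elements whose leading term is divisible by another's, tail-reduce, and make monic.
Reduced Gröbner basis: {b^{2} + 3b + 3, a + 2b}.

Same reduced basis, so the two generating sets span the same ideal.

Yes, the ideals are equal.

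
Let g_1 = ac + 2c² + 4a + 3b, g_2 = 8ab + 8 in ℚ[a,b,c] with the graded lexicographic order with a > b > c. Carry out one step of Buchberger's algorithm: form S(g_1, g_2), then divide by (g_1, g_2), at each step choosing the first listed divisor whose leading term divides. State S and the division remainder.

lcm(LM(g_1), LM(g_2)) = abc.
S = (lcm/LT(g_1))·g_1 − (lcm/LT(g_2))·g_2 = 2bc² + 4ab + 3b² - c.
Reduce S modulo (g_1, g_2) in that order:
  leading term bc²: no divisor's leading term divides it; move 2bc² to the remainder.
  leading term ab: subtract (½)·g_2 from 4ab + 3b² - c → 3b² - c - 4
  leading term b²: no divisor's leading term divides it; move 3b² to the remainder.
  leading term c: no divisor's leading term divides it; move -c to the remainder.
  leading term 1: no divisor's leading term divides it; move -4 to the remainder.
The remainder 2bc² + 3b² - c - 4 is nonzero, so it would be added as the next basis element.

S(g_1, g_2) = 2bc² + 4ab + 3b² - c; remainder on division = 2bc² + 3b² - c - 4.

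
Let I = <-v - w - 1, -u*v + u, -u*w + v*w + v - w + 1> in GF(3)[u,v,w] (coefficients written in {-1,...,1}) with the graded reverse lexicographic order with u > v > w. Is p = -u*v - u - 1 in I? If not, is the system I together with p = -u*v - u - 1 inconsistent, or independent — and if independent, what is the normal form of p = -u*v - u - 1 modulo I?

Adjoining -u*v - u - 1 makes the ideal the whole ring: the system is inconsistent.

First compute the reduced Gröbner basis of I by Buchberger's algorithm.
f_1 = -v - w - 1, LT = v.
f_2 = -u*v + u, LT = u*v.
f_3 = -u*w + v*w + v - w + 1, LT = u*w.

S(f_1,f_2): lcm = u*v. S = u*w - u.
  leading term u*w: subtract (-1)·f_3 from u*w - u → v*w - u + v - w + 1
  leading term v*w: subtract (-w)·f_1 from v*w - u + v - w + 1 → -w**2 - u + v + w + 1
  leading term w**2: no divisor's leading term divides it; move -w**2 to the remainder.
  leading term u: no divisor's leading term divides it; move -u to the remainder.
  leading term v: subtract (-1)·f_1 from v + w + 1 → 0
  remainder -w**2 - u ≠ 0; add h_4 = -w**2 - u to the basis.

S(f_3,h_4): lcm = u*w**2. S = -v*w**2 - u**2 - v*w + w**2 - w.
  leading term v*w**2: subtract (w**2)·f_1 from -v*w**2 - u**2 - v*w + w**2 - w → w**3 - u**2 - v*w - w**2 - w
  leading term w**3: subtract (-w)·h_4 from w**3 - u**2 - v*w - w**2 - w → -u**2 - u*w - v*w - w**2 - w
  leading term u**2: no divisor's leading term divides it; move -u**2 to the remainder.
  leading term u*w: subtract (1)·f_3 from -u*w - v*w - w**2 - w → v*w - w**2 - v - 1
  leading term v*w: subtract (-w)·f_1 from v*w - w**2 - v - 1 → w**2 - v - w - 1
  leading term w**2: subtract (-1)·h_4 from w**2 - v - w - 1 → -u - v - w - 1
  leading term u: no divisor's leading term divides it; move -u to the remainder.
  leading term v: subtract (1)·f_1 from -v - w - 1 → 0
  remainder -u**2 - u ≠ 0; add h_5 = -u**2 - u to the basis.

The other S-polynomials (S(f_1,f_3), S(f_2,f_3), S(f_1,h_4), S(f_2,h_4), S(f_1,h_5), S(f_2,h_5), S(f_3,h_5), S(h_4,h_5)) all reduce to 0 modulo the current basis, so we have a Gröbner basis.
Inter-reduce: drop elements whose leading term is divisible by another's, tail-reduce, and make monic.
Reduced Gröbner basis: {u**2 + u, u*w - u, w**2 + u, v + w + 1}.
Label its elements g_1 = u**2 + u, g_2 = u*w - u, g_3 = w**2 + u, g_4 = v + w + 1.

Reduce p = -u*v - u - 1 modulo G:
  leading term u*v: subtract (-u)·g_4 from -u*v - u - 1 → u*w - 1
  leading term u*w: subtract (1)·g_2 from u*w - 1 → u - 1
  leading term u: no divisor's leading term divides it; move u to the remainder.
  leading term 1: no divisor's leading term divides it; move -1 to the remainder.
  normal form = u - 1.
The normal form is nonzero, so p ∉ I. Since p minus its normal form lies in I, I + (p) = I + (r) where r = u - 1; decide whether this ideal is the whole ring.
Run Buchberger on G together with r (pairs among the g_i already reduce to 0 since G is a Gröbner basis):
g_1 = u**2 + u, LT = u**2.
g_2 = u*w - u, LT = u*w.
g_3 = w**2 + u, LT = w**2.
g_4 = v + w + 1, LT = v.
r = u - 1, LT = u.

S(g_1,r): lcm = u**2. S = -u.
  leading term u: subtract (-1)·r from -u → -1
  leading term 1: no divisor's leading term divides it; move -1 to the remainder.
  remainder -1 ≠ 0; add m_6 = -1 to the basis.

The other S-polynomials (S(g_1,g_2), S(g_1,g_3), S(g_1,g_4), S(g_2,g_3), S(g_2,g_4), S(g_2,r), S(g_3,g_4), S(g_3,r), S(g_4,r), S(g_1,m_6), S(g_2,m_6), S(g_3,m_6), S(g_4,m_6), S(r,m_6)) all reduce to 0 modulo the current basis, so we have a Gröbner basis.
Inter-reduce: drop elements whose leading term is divisible by another's, tail-reduce, and make monic.
Reduced Gröbner basis: {1}.
The reduced Gröbner basis of I + (p) is {1}: the ideal is the whole ring, so the enlarged system has no common solution — adjoining p is inconsistent.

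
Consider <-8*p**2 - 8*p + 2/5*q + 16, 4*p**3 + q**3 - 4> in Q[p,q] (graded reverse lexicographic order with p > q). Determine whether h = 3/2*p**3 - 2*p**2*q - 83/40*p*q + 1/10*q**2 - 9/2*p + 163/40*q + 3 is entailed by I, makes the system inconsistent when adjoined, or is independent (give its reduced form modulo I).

3/2*p**3 - 2*p**2*q - 83/40*p*q + 1/10*q**2 - 9/2*p + 163/40*q + 3 lies in I (it reduces to 0).

First compute the reduced Gröbner basis of I by Buchberger's algorithm.
f_1 = -8*p**2 - 8*p + 2/5*q + 16, LT = p**2.
f_2 = 4*p**3 + q**3 - 4, LT = p**3.

S(f_1,f_2): lcm = p**3. S = -1/4*q**3 + p**2 - 1/20*p*q - 2*p + 1.
  reduce S modulo (f_1, f_2):
  remainder -1/4*q**3 - 1/20*p*q - 3*p + 1/20*q + 3 ≠ 0; add k_3 = -1/4*q**3 - 1/20*p*q - 3*p + 1/20*q + 3 to the basis.

The other S-polynomials (S(f_1,k_3), S(f_2,k_3)) all reduce to 0 modulo the current basis, so we have a Gröbner basis.
Inter-reduce: drop elements whose leading term is divisible by another's, tail-reduce, and make monic.
Reduced Gröbner basis: {q**3 + 1/5*p*q + 12*p - 1/5*q - 12, p**2 + p - 1/20*q - 2}.
Label its elements g_1 = q**3 + 1/5*p*q + 12*p - 1/5*q - 12, g_2 = p**2 + p - 1/20*q - 2.

Reduce h = 3/2*p**3 - 2*p**2*q - 83/40*p*q + 1/10*q**2 - 9/2*p + 163/40*q + 3 modulo G:
  leading term p**3: subtract (3/2*p)·g_2 from 3/2*p**3 - 2*p**2*q - 83/40*p*q + 1/10*q**2 - 9/2*p + 163/40*q + 3 → -2*p**2*q - 3/2*p**2 - 2*p*q + 1/10*q**2 - 3/2*p + 163/40*q + 3
  leading term p**2*q: subtract (-2*q)·g_2 from -2*p**2*q - 3/2*p**2 - 2*p*q + 1/10*q**2 - 3/2*p + 163/40*q + 3 → -3/2*p**2 - 3/2*p + 3/40*q + 3
  leading term p**2: subtract (-3/2)·g_2 from -3/2*p**2 - 3/2*p + 3/40*q + 3 → 0
  normal form = 0.
Since the normal form is 0, h ∈ I.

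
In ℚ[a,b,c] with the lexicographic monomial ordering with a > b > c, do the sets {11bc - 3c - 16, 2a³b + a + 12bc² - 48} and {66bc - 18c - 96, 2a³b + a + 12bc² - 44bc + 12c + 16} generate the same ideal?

Two ideals are equal iff their reduced Gröbner bases coincide (the reduced basis is unique for a fixed ordering).
Buchberger on the first generating set:
f_1 = 11bc - 3c - 16, LT = bc.
f_2 = 2a³b + a + 12bc² - 48, LT = a³b.

S(f_1,f_2): lcm = a³bc. S = -3/11a³c - 16/11a³ - ½ac - 6bc³ + 24c.
  reduce S modulo (f_1, f_2):
  remainder -3/11a³c - 16/11a³ - ½ac - 18/11c³ - 96/11c² + 24c ≠ 0; add g_3 = -3/11a³c - 16/11a³ - ½ac - 18/11c³ - 96/11c² + 24c to the basis.

The other S-polynomials (S(f_1,g_3), S(f_2,g_3)) all reduce to 0 modulo the current basis, so we have a Gröbner basis.
Inter-reduce: drop elements whose leading term is divisible by another's, tail-reduce, and make monic.
Reduced Gröbner basis: {a³b + ½a + 18/11c² + 96/11c - 24, a³c + 16/3a³ + 11/6ac + 6c³ + 32c² - 88c, bc - 3/11c - 16/11}.

Buchberger on the second generating set:
h_1 = 66bc - 18c - 96, LT = bc.
h_2 = 2a³b + a + 12bc² - 44bc + 12c + 16, LT = a³b.

S(h_1,h_2): lcm = a³bc. S = -3/11a³c - 16/11a³ - ½ac - 6bc³ + 22bc² - 6c² - 8c.
  reduce S modulo (h_1, h_2):
  remainder -3/11a³c - 16/11a³ - ½ac - 18/11c³ - 96/11c² + 24c ≠ 0; add k_3 = -3/11a³c - 16/11a³ - ½ac - 18/11c³ - 96/11c² + 24c to the basis.

The other S-polynomials (S(h_1,k_3), S(h_2,k_3)) all reduce to 0 modulo the current basis, so we have a Gröbner basis.
Inter-reduce: drop elements whose leading term is divisible by another's, tail-reduce, and make monic.
Reduced Gröbner basis: {a³b + ½a + 18/11c² + 96/11c - 24, a³c + 16/3a³ + 11/6ac + 6c³ + 32c² - 88c, bc - 3/11c - 16/11}.

These coincide, so the ideals are equal.
The choice of monomial ordering does not affect the verdict — as long as both bases are computed under the same ordering, their equality decides ideal equality.

Yes, the ideals are equal.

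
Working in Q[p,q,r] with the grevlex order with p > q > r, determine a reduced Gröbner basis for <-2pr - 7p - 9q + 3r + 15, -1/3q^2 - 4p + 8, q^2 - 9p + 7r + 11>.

G = {q^2 + 4r - 4, r^2 + 27/2q + 4r - 5, p - 1/3r - 5/3}

This is the nonlinear analogue of row-reducing a linear system.

f_1 = -2pr - 7p - 9q + 3r + 15, LT = pr.
f_2 = -1/3q^2 - 4p + 8, LT = q^2.
f_3 = q^2 - 9p + 7r + 11, LT = q^2.

S(f_1,f_2): leading monomials are coprime, so the S-polynomial reduces to 0 (Buchberger's first criterion).
S(f_1,f_3): leading monomials are coprime, so the S-polynomial reduces to 0 (Buchberger's first criterion).
S(f_2,f_3): lcm = q^2. S = 21p - 7r - 35.
  leading term p: no divisor's leading term divides it; move 21p to the remainder.
  leading term r: no divisor's leading term divides it; move -7r to the remainder.
  leading term 1: no divisor's leading term divides it; move -35 to the remainder.
  remainder 21p - 7r - 35 ≠ 0; add g_4 = 21p - 7r - 35 to the basis.

S(f_1,g_4): lcm = pr. S = 1/3r^2 + 7/2p + 9/2q + 1/6r - 15/2.
  leading term r^2: no divisor's leading term divides it; move 1/3r^2 to the remainder.
  leading term p: subtract (1/6)·g_4 from 7/2p + 9/2q + 1/6r - 15/2 → 9/2q + 4/3r - 5/3
  leading term q: no divisor's leading term divides it; move 9/2q to the remainder.
  leading term r: no divisor's leading term divides it; move 4/3r to the remainder.
  leading term 1: no divisor's leading term divides it; move -5/3 to the remainder.
  remainder 1/3r^2 + 9/2q + 4/3r - 5/3 ≠ 0; add g_5 = 1/3r^2 + 9/2q + 4/3r - 5/3 to the basis.

S(f_2,g_4): leading monomials are coprime, so the S-polynomial reduces to 0 (Buchberger's first criterion).
S(f_3,g_4): leading monomials are coprime, so the S-polynomial reduces to 0 (Buchberger's first criterion).
S(f_1,g_5): lcm = pr^2. S = -27/2pq - 1/2pr + 9/2qr - 3/2r^2 + 5p - 15/2r.
  leading term pq: subtract (-9/14q)·g_4 from -27/2pq - 1/2pr + 9/2qr - 3/2r^2 + 5p - 15/2r → -1/2pr - 3/2r^2 + 5p - 45/2q - 15/2r
  leading term pr: subtract (1/4)·f_1 from -1/2pr - 3/2r^2 + 5p - 45/2q - 15/2r → -3/2r^2 + 27/4p - 81/4q - 33/4r - 15/4
  leading term r^2: subtract (-9/2)·g_5 from -3/2r^2 + 27/4p - 81/4q - 33/4r - 15/4 → 27/4p - 9/4r - 45/4
  leading term p: subtract (9/28)·g_4 from 27/4p - 9/4r - 45/4 → 0
  remainder 0.

S(f_2,g_5): leading monomials are coprime, so the S-polynomial reduces to 0 (Buchberger's first criterion).
S(f_3,g_5): leading monomials are coprime, so the S-polynomial reduces to 0 (Buchberger's first criterion).
S(g_4,g_5): leading monomials are coprime, so the S-polynomial reduces to 0 (Buchberger's first criterion).
Every S-polynomial of the final basis reduces to 0, so we have a Gröbner basis.
Inter-reduce: drop elements whose leading term is divisible by another's, tail-reduce, and make monic.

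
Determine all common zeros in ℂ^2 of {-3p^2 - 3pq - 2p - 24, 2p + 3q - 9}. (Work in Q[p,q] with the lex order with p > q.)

{(-3, 5), (-8, 25/3)}

Compute a lex Gröbner basis by Buchberger's algorithm.
f_1 = -3p^2 - 3pq - 2p - 24, LT = p^2.
f_2 = 2p + 3q - 9, LT = p.

S(f_1,f_2): lcm = p^2. S = -1/2pq + 31/6p + 8.
  leading term pq: subtract (-1/4q)·f_2 from -1/2pq + 31/6p + 8 → 31/6p + 3/4q^2 - 9/4q + 8
  leading term p: subtract (31/12)·f_2 from 31/6p + 3/4q^2 - 9/4q + 8 → 3/4q^2 - 10q + 125/4
  leading term q^2: no divisor's leading term divides it; move 3/4q^2 to the remainder.
  leading term q: no divisor's leading term divides it; move -10q to the remainder.
  leading term 1: no divisor's leading term divides it; move 125/4 to the remainder.
  remainder 3/4q^2 - 10q + 125/4 ≠ 0; add h_3 = 3/4q^2 - 10q + 125/4 to the basis.

The other S-polynomials (S(f_1,h_3), S(f_2,h_3)) all reduce to 0 modulo the current basis, so we have a Gröbner basis.
Inter-reduce: drop elements whose leading term is divisible by another's, tail-reduce, and make monic.
Reduced Gröbner basis: {p + 3/2q - 9/2, q^2 - 40/3q + 125/3}.

A lex Gröbner basis eliminates variables successively. Here q^2 - 40/3q + 125/3 depends only on q, with roots {5, 25/3}; lifting each root through the earlier basis elements recovers the full solutions.
  q = 5: the earlier basis element becomes p + 3 = 0, giving p = -3 — point (-3, 5).
  q = 25/3: the earlier basis element becomes p + 8 = 0, giving p = -8 — point (-8, 25/3).
Check: every point annihilates each of the original generators.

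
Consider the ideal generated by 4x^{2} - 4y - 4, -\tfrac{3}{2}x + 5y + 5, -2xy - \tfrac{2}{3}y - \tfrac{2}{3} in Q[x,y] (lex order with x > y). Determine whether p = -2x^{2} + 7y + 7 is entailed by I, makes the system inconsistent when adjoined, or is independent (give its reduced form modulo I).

First compute the reduced Gröbner basis of I by Buchberger's algorithm.
f_1 = 4x^{2} - 4y - 4, LT = x^{2}.
f_2 = -\tfrac{3}{2}x + 5y + 5, LT = x.
f_3 = -2xy - \tfrac{2}{3}y - \tfrac{2}{3}, LT = xy.

S(f_1,f_2): lcm = x^{2}. S = \tfrac{10}{3}xy + \tfrac{10}{3}x - y - 1.
  reduce S modulo (f_1, f_2, f_3):
  remainder \tfrac{100}{9}y^{2} + \tfrac{191}{9}y + \tfrac{91}{9} ≠ 0; add h_4 = \tfrac{100}{9}y^{2} + \tfrac{191}{9}y + \tfrac{91}{9} to the basis.

S(f_1,f_3): lcm = x^{2}y. S = -\tfrac{1}{3}xy - \tfrac{1}{3}x - y^{2} - y.
  reduce S modulo (f_1, f_2, f_3, h_4):
  remainder \tfrac{81}{100}y + \tfrac{81}{100} ≠ 0; add h_5 = \tfrac{81}{100}y + \tfrac{81}{100} to the basis.

The other S-polynomials (S(f_2,f_3), S(f_1,h_4), S(f_2,h_4), S(f_3,h_4), S(f_1,h_5), S(f_2,h_5), S(f_3,h_5), S(h_4,h_5)) all reduce to 0 modulo the current basis, so we have a Gröbner basis.
Inter-reduce: drop elements whose leading term is divisible by another's, tail-reduce, and make monic.
Reduced Gröbner basis: {x, y + 1}.
Label its elements g_1 = x, g_2 = y + 1.

Reduce p = -2x^{2} + 7y + 7 modulo G:
  leading term x^{2}: subtract (-2x)·g_1 from -2x^{2} + 7y + 7 → 7y + 7
  leading term y: subtract (7)·g_2 from 7y + 7 → 0
  normal form = 0.
Since the normal form is 0, p ∈ I.

The remainder on division by a Gröbner basis is unique — it is the normal form.

-2x^{2} + 7y + 7 lies in I (it reduces to 0).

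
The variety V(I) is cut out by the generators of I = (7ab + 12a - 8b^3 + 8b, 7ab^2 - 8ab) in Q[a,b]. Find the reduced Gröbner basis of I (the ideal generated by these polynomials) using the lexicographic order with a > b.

G = {a + 7/30b^4 - 2/3b^3 - 7/30b^2 + 2/3b, b^5 - 8/7b^4 - b^3 + 8/7b^2}

f_1 = 7ab + 12a - 8b^3 + 8b, LT = ab.
f_2 = 7ab^2 - 8ab, LT = ab^2.

S(f_1,f_2): lcm = ab^2. S = 20/7ab - 8/7b^4 + 8/7b^2.
  leading term ab: subtract (20/49)·f_1 from 20/7ab - 8/7b^4 + 8/7b^2 → -240/49a - 8/7b^4 + 160/49b^3 + 8/7b^2 - 160/49b
  leading term a: no divisor's leading term divides it; move -240/49a to the remainder.
  leading term b^4: no divisor's leading term divides it; move -8/7b^4 to the remainder.
  leading term b^3: no divisor's leading term divides it; move 160/49b^3 to the remainder.
  leading term b^2: no divisor's leading term divides it; move 8/7b^2 to the remainder.
  leading term b: no divisor's leading term divides it; move -160/49b to the remainder.
  remainder -240/49a - 8/7b^4 + 160/49b^3 + 8/7b^2 - 160/49b ≠ 0; add g_3 = -240/49a - 8/7b^4 + 160/49b^3 + 8/7b^2 - 160/49b to the basis.

S(f_1,g_3): lcm = ab. S = 12/7a - 7/30b^5 + 2/3b^4 - 191/210b^3 - 2/3b^2 + 8/7b.
  leading term a: subtract (-7/20)·g_3 from 12/7a - 7/30b^5 + 2/3b^4 - 191/210b^3 - 2/3b^2 + 8/7b → -7/30b^5 + 4/15b^4 + 7/30b^3 - 4/15b^2
  leading term b^5: no divisor's leading term divides it; move -7/30b^5 to the remainder.
  leading term b^4: no divisor's leading term divides it; move 4/15b^4 to the remainder.
  leading term b^3: no divisor's leading term divides it; move 7/30b^3 to the remainder.
  leading term b^2: no divisor's leading term divides it; move -4/15b^2 to the remainder.
  remainder -7/30b^5 + 4/15b^4 + 7/30b^3 - 4/15b^2 ≠ 0; add g_4 = -7/30b^5 + 4/15b^4 + 7/30b^3 - 4/15b^2 to the basis.

The other S-polynomials (S(f_2,g_3), S(f_1,g_4), S(f_2,g_4), S(g_3,g_4)) all reduce to 0 modulo the current basis, so we have a Gröbner basis.
Inter-reduce: drop elements whose leading term is divisible by another's, tail-reduce, and make monic.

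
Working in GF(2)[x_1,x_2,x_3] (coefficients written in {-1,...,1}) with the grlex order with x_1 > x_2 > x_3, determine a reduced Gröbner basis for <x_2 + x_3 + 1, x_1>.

G = {x_1, x_2 + x_3 + 1}

f_1 = x_2 + x_3 + 1, LT = x_2.
f_2 = x_1, LT = x_1.

The S-polynomials (S(f_1,f_2)) all reduce to 0 modulo the current basis, so we have a Gröbner basis.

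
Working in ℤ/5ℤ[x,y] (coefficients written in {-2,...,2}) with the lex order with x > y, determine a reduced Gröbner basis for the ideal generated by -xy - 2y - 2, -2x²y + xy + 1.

This is the nonlinear analogue of row-reducing a linear system.

f_1 = -xy - 2y - 2, LT = xy.
f_2 = -2x²y + xy + 1, LT = x²y.

S(f_1,f_2): lcm = x²y. S = 2x - 2.
  reduce S modulo (f_1, f_2):
  remainder 2x - 2 ≠ 0; add g_3 = 2x - 2 to the basis.

S(f_1,g_3): lcm = xy. S = -2y + 2.
  reduce S modulo (f_1, f_2, g_3):
  remainder -2y + 2 ≠ 0; add g_4 = -2y + 2 to the basis.

The other S-polynomials (S(f_2,g_3), S(f_1,g_4), S(f_2,g_4), S(g_3,g_4)) all reduce to 0 modulo the current basis, so we have a Gröbner basis.
Inter-reduce: drop elements whose leading term is divisible by another's, tail-reduce, and make monic.

G = {x - 1, y - 1}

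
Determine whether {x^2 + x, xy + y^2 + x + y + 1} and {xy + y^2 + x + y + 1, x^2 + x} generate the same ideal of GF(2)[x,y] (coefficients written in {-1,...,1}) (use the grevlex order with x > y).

Yes, the ideals are equal.

For a fixed monomial order, each ideal has a unique reduced Gröbner basis; comparing bases decides equality.
Buchberger on the first generating set:
f_1 = x^2 + x, LT = x^2.
f_2 = xy + y^2 + x + y + 1, LT = xy.

S(f_1,f_2): lcm = x^2y. S = xy^2 + x^2 + x.
  leading term xy^2: subtract (y)·f_2 from xy^2 + x^2 + x → y^3 + x^2 + xy + y^2 + x + y
  leading term y^3: no divisor's leading term divides it; move y^3 to the remainder.
  leading term x^2: subtract (1)·f_1 from x^2 + xy + y^2 + x + y → xy + y^2 + y
  leading term xy: subtract (1)·f_2 from xy + y^2 + y → x + 1
  leading term x: no divisor's leading term divides it; move x to the remainder.
  leading term 1: no divisor's leading term divides it; move 1 to the remainder.
  remainder y^3 + x + 1 ≠ 0; add g_3 = y^3 + x + 1 to the basis.

The other S-polynomials (S(f_1,g_3), S(f_2,g_3)) all reduce to 0 modulo the current basis, so we have a Gröbner basis.
Inter-reduce: drop elements whose leading term is divisible by another's, tail-reduce, and make monic.
Reduced Gröbner basis: {y^3 + x + 1, x^2 + x, xy + y^2 + x + y + 1}.

Buchberger on the second generating set:
h_1 = xy + y^2 + x + y + 1, LT = xy.
h_2 = x^2 + x, LT = x^2.

S(h_1,h_2): lcm = x^2y. S = xy^2 + x^2 + x.
  leading term xy^2: subtract (y)·h_1 from xy^2 + x^2 + x → y^3 + x^2 + xy + y^2 + x + y
  leading term y^3: no divisor's leading term divides it; move y^3 to the remainder.
  leading term x^2: subtract (1)·h_2 from x^2 + xy + y^2 + x + y → xy + y^2 + y
  leading term xy: subtract (1)·h_1 from xy + y^2 + y → x + 1
  leading term x: no divisor's leading term divides it; move x to the remainder.
  leading term 1: no divisor's leading term divides it; move 1 to the remainder.
  remainder y^3 + x + 1 ≠ 0; add k_3 = y^3 + x + 1 to the basis.

The other S-polynomials (S(h_1,k_3), S(h_2,k_3)) all reduce to 0 modulo the current basis, so we have a Gröbner basis.
Inter-reduce: drop elements whose leading term is divisible by another's, tail-reduce, and make monic.
Reduced Gröbner basis: {y^3 + x + 1, x^2 + x, xy + y^2 + x + y + 1}.

These coincide, so the ideals are equal.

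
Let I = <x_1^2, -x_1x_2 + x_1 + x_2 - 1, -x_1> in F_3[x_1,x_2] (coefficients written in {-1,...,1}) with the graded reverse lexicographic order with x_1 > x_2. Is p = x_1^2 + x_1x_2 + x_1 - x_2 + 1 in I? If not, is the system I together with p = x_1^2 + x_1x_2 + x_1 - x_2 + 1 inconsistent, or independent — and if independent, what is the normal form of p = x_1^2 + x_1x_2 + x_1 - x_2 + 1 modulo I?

First compute the reduced Gröbner basis of I by Buchberger's algorithm.
f_1 = x_1^2, LT = x_1^2.
f_2 = -x_1x_2 + x_1 + x_2 - 1, LT = x_1x_2.
f_3 = -x_1, LT = x_1.

S(f_1,f_2): lcm = x_1^2x_2. S = x_1^2 + x_1x_2 - x_1.
  leading term x_1^2: subtract (1)·f_1 from x_1^2 + x_1x_2 - x_1 → x_1x_2 - x_1
  leading term x_1x_2: subtract (-1)·f_2 from x_1x_2 - x_1 → x_2 - 1
  leading term x_2: no divisor's leading term divides it; move x_2 to the remainder.
  leading term 1: no divisor's leading term divides it; move -1 to the remainder.
  remainder x_2 - 1 ≠ 0; add h_4 = x_2 - 1 to the basis.

S(f_1,f_3): lcm = x_1^2. S = 0.
  remainder 0.

S(f_2,f_3): lcm = x_1x_2. S = -x_1 - x_2 + 1.
  leading term x_1: subtract (1)·f_3 from -x_1 - x_2 + 1 → -x_2 + 1
  leading term x_2: subtract (-1)·h_4 from -x_2 + 1 → 0
  remainder 0.

S(f_1,h_4): leading monomials are coprime, so the S-polynomial reduces to 0 (Buchberger's first criterion).
S(f_2,h_4): lcm = x_1x_2. S = -x_2 + 1.
  leading term x_2: subtract (-1)·h_4 from -x_2 + 1 → 0
  remainder 0.

S(f_3,h_4): leading monomials are coprime, so the S-polynomial reduces to 0 (Buchberger's first criterion).
Every S-polynomial of the final basis reduces to 0, so we have a Gröbner basis.
Inter-reduce: drop elements whose leading term is divisible by another's, tail-reduce, and make monic.
Reduced Gröbner basis: {x_1, x_2 - 1}.
Label its elements g_1 = x_1, g_2 = x_2 - 1.

Reduce p = x_1^2 + x_1x_2 + x_1 - x_2 + 1 modulo G:
  leading term x_1^2: subtract (x_1)·g_1 from x_1^2 + x_1x_2 + x_1 - x_2 + 1 → x_1x_2 + x_1 - x_2 + 1
  leading term x_1x_2: subtract (x_2)·g_1 from x_1x_2 + x_1 - x_2 + 1 → x_1 - x_2 + 1
  leading term x_1: subtract (1)·g_1 from x_1 - x_2 + 1 → -x_2 + 1
  leading term x_2: subtract (-1)·g_2 from -x_2 + 1 → 0
  normal form = 0.
Since the normal form is 0, p ∈ I.

x_1^2 + x_1x_2 + x_1 - x_2 + 1 lies in I (it reduces to 0).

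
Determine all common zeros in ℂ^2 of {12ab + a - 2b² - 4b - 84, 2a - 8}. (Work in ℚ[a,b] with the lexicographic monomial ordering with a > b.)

{(4, 2), (4, 20)}

Compute a lex Gröbner basis by Buchberger's algorithm.
f_1 = 12ab + a - 2b² - 4b - 84, LT = ab.
f_2 = 2a - 8, LT = a.

S(f_1,f_2): lcm = ab. S = 1/12a - ⅙b² + 11/3b - 7.
  leading term a: subtract (1/24)·f_2 from 1/12a - ⅙b² + 11/3b - 7 → -⅙b² + 11/3b - 20/3
  leading term b²: no divisor's leading term divides it; move -⅙b² to the remainder.
  leading term b: no divisor's leading term divides it; move 11/3b to the remainder.
  leading term 1: no divisor's leading term divides it; move -20/3 to the remainder.
  remainder -⅙b² + 11/3b - 20/3 ≠ 0; add h_3 = -⅙b² + 11/3b - 20/3 to the basis.

The other S-polynomials (S(f_1,h_3), S(f_2,h_3)) all reduce to 0 modulo the current basis, so we have a Gröbner basis.
Inter-reduce: drop elements whose leading term is divisible by another's, tail-reduce, and make monic.
Reduced Gröbner basis: {a - 4, b² - 22b + 40}.

Elimination: the polynomial b² - 22b + 40 lies in the elimination ideal for b, so b ∈ {2, 20}. For each such b, the remaining basis elements (now univariate) give the rest of the solution.
  b = 2: the earlier basis element becomes a - 4 = 0, giving a = 4 — point (4, 2).
  b = 20: the earlier basis element becomes a - 4 = 0, giving a = 4 — point (4, 20).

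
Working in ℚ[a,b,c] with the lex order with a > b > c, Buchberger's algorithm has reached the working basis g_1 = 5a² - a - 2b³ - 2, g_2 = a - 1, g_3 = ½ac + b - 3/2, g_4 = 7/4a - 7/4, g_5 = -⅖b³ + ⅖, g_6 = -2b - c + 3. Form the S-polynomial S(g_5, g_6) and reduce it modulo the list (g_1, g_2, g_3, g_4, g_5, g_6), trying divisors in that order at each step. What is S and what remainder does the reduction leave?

S(g_5, g_6) = -½b²c + 3/2b² - 1; remainder on division = -⅛c³ + 9/8c² - 27/8c + 19/8.

lcm(LM(g_5), LM(g_6)) = b³.
S = (lcm/LT(g_5))·g_5 − (lcm/LT(g_6))·g_6 = -½b²c + 3/2b² - 1.
Reduce S modulo (g_1, g_2, g_3, g_4, g_5, g_6) in that order:
  leading term b²c: subtract (¼bc)·g_6 from -½b²c + 3/2b² - 1 → 3/2b² + ¼bc² - ¾bc - 1
  leading term b²: subtract (-¾b)·g_6 from 3/2b² + ¼bc² - ¾bc - 1 → ¼bc² - 3/2bc + 9/4b - 1
  leading term bc²: subtract (-⅛c²)·g_6 from ¼bc² - 3/2bc + 9/4b - 1 → -3/2bc + 9/4b - ⅛c³ + ⅜c² - 1
  leading term bc: subtract (¾c)·g_6 from -3/2bc + 9/4b - ⅛c³ + ⅜c² - 1 → 9/4b - ⅛c³ + 9/8c² - 9/4c - 1
  leading term b: subtract (-9/8)·g_6 from 9/4b - ⅛c³ + 9/8c² - 9/4c - 1 → -⅛c³ + 9/8c² - 27/8c + 19/8
  leading term c³: no divisor's leading term divides it; move -⅛c³ to the remainder.
  leading term c²: no divisor's leading term divides it; move 9/8c² to the remainder.
  leading term c: no divisor's leading term divides it; move -27/8c to the remainder.
  leading term 1: no divisor's leading term divides it; move 19/8 to the remainder.
The remainder -⅛c³ + 9/8c² - 27/8c + 19/8 is nonzero, so it would be added as the next basis element.
An S-polynomial is built so that the two leading terms cancel; whether anything survives reduction is exactly the Gröbner-basis criterion.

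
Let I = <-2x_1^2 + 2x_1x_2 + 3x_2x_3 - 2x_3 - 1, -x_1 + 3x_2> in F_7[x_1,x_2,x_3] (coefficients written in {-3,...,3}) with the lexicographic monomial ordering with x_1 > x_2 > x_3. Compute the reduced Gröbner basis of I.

f_1 = -2x_1^2 + 2x_1x_2 + 3x_2x_3 - 2x_3 - 1, LT = x_1^2.
f_2 = -x_1 + 3x_2, LT = x_1.

S(f_1,f_2): lcm = x_1^2. S = 2x_1x_2 + 2x_2x_3 + x_3 - 3.
  reduce S modulo (f_1, f_2):
  remainder -x_2^2 + 2x_2x_3 + x_3 - 3 ≠ 0; add g_3 = -x_2^2 + 2x_2x_3 + x_3 - 3 to the basis.

The other S-polynomials (S(f_1,g_3), S(f_2,g_3)) all reduce to 0 modulo the current basis, so we have a Gröbner basis.
Inter-reduce: drop elements whose leading term is divisible by another's, tail-reduce, and make monic.

G = {x_1 - 3x_2, x_2^2 - 2x_2x_3 - x_3 + 3}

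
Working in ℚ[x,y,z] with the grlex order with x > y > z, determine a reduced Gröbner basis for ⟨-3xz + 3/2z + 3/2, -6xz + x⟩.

This is the nonlinear analogue of row-reducing a linear system.

f_1 = -3xz + 3/2z + 3/2, LT = xz.
f_2 = -6xz + x, LT = xz.

S(f_1,f_2): lcm = xz. S = ⅙x - ½z - ½.
  leading term x: no divisor's leading term divides it; move ⅙x to the remainder.
  leading term z: no divisor's leading term divides it; move -½z to the remainder.
  leading term 1: no divisor's leading term divides it; move -½ to the remainder.
  remainder ⅙x - ½z - ½ ≠ 0; add g_3 = ⅙x - ½z - ½ to the basis.

S(f_1,g_3): lcm = xz. S = 3z² + 5/2z - ½.
  leading term z²: no divisor's leading term divides it; move 3z² to the remainder.
  leading term z: no divisor's leading term divides it; move 5/2z to the remainder.
  leading term 1: no divisor's leading term divides it; move -½ to the remainder.
  remainder 3z² + 5/2z - ½ ≠ 0; add g_4 = 3z² + 5/2z - ½ to the basis.

The other S-polynomials (S(f_2,g_3), S(f_1,g_4), S(f_2,g_4), S(g_3,g_4)) all reduce to 0 modulo the current basis, so we have a Gröbner basis.
Inter-reduce: drop elements whose leading term is divisible by another's, tail-reduce, and make monic.

G = {z² + ⅚z - ⅙, x - 3z - 3}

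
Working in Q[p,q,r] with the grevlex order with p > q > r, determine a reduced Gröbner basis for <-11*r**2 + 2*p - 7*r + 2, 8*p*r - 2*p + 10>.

G = {p**2 - 7/32*p + 55/8*r + 195/32, p*r - 1/4*p + 5/4, r**2 - 2/11*p + 7/11*r - 2/11}

Buchberger's algorithm terminates because the ascending chain of leading-term ideals stabilizes.

f_1 = -11*r**2 + 2*p - 7*r + 2, LT = r**2.
f_2 = 8*p*r - 2*p + 10, LT = p*r.

S(f_1,f_2): lcm = p*r**2. S = -2/11*p**2 + 39/44*p*r - 2/11*p - 5/4*r.
  reduce S modulo (f_1, f_2):
  remainder -2/11*p**2 + 7/176*p - 5/4*r - 195/176 ≠ 0; add g_3 = -2/11*p**2 + 7/176*p - 5/4*r - 195/176 to the basis.

The other S-polynomials (S(f_1,g_3), S(f_2,g_3)) all reduce to 0 modulo the current basis, so we have a Gröbner basis.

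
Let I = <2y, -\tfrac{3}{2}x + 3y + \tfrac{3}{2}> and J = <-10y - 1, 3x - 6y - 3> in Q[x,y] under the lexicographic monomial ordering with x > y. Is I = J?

For a fixed monomial order, each ideal has a unique reduced Gröbner basis; comparing bases decides equality.
Buchberger on the first generating set:
f_1 = 2y, LT = y.
f_2 = -\tfrac{3}{2}x + 3y + \tfrac{3}{2}, LT = x.

The S-polynomials (S(f_1,f_2)) all reduce to 0 modulo the current basis, so we have a Gröbner basis.
Inter-reduce: drop elements whose leading term is divisible by another's, tail-reduce, and make monic.
Reduced Gröbner basis: {x - 1, y}.

Buchberger on the second generating set:
h_1 = -10y - 1, LT = y.
h_2 = 3x - 6y - 3, LT = x.

The S-polynomials (S(h_1,h_2)) all reduce to 0 modulo the current basis, so we have a Gröbner basis.
Inter-reduce: drop elements whose leading term is divisible by another's, tail-reduce, and make monic.
Reduced Gröbner basis: {x - \tfrac{4}{5}, y + \tfrac{1}{10}}.

These differ, so the ideals are not equal.

No, the ideals differ.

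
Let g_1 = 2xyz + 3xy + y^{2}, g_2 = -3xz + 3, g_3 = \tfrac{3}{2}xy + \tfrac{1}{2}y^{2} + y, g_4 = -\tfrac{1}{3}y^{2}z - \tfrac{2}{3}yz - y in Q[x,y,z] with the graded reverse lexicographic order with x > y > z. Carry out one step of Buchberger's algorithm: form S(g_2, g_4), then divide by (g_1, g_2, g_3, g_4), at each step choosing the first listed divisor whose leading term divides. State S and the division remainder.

S(g_2, g_4) = -2xyz - 3xy - y^{2}; remainder on division = 0.

lcm(LM(g_2), LM(g_4)) = xy^{2}z.
S = (lcm/LT(g_2))·g_2 − (lcm/LT(g_4))·g_4 = -2xyz - 3xy - y^{2}.
Reduce S modulo (g_1, g_2, g_3, g_4) in that order:
  leading term xyz: subtract (-1)·g_1 from -2xyz - 3xy - y^{2} → 0
The remainder is 0, so this S-polynomial contributes no new basis element.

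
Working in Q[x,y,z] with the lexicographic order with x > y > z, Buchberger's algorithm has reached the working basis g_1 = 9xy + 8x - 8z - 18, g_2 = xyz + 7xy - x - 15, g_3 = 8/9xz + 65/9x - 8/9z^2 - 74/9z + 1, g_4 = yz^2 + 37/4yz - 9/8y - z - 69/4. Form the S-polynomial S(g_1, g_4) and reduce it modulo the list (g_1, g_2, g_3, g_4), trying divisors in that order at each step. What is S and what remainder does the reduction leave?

S(g_1, g_4) = -37/4xyz + 9/8xy + 8/9xz^2 + xz + 69/4x - 8/9z^3 - 2z^2; remainder on division = 0.

lcm(LM(g_1), LM(g_4)) = xyz^2.
S = (lcm/LT(g_1))·g_1 − (lcm/LT(g_4))·g_4 = -37/4xyz + 9/8xy + 8/9xz^2 + xz + 69/4x - 8/9z^3 - 2z^2.
Reduce S modulo (g_1, g_2, g_3, g_4) in that order:
  leading term xyz: subtract (-37/36z)·g_1 from -37/4xyz + 9/8xy + 8/9xz^2 + xz + 69/4x - 8/9z^3 - 2z^2 → 9/8xy + 8/9xz^2 + 83/9xz + 69/4x - 8/9z^3 - 92/9z^2 - 37/2z
  leading term xy: subtract (1/8)·g_1 from 9/8xy + 8/9xz^2 + 83/9xz + 69/4x - 8/9z^3 - 92/9z^2 - 37/2z → 8/9xz^2 + 83/9xz + 65/4x - 8/9z^3 - 92/9z^2 - 35/2z + 9/4
  leading term xz^2: subtract (z)·g_3 from 8/9xz^2 + 83/9xz + 65/4x - 8/9z^3 - 92/9z^2 - 35/2z + 9/4 → 2xz + 65/4x - 2z^2 - 37/2z + 9/4
  leading term xz: subtract (9/4)·g_3 from 2xz + 65/4x - 2z^2 - 37/2z + 9/4 → 0
The remainder is 0, so this S-polynomial contributes no new basis element.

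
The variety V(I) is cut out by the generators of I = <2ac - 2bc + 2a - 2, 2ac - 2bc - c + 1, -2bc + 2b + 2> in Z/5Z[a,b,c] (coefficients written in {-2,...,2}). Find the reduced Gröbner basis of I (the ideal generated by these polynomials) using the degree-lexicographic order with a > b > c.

f_1 = 2ac - 2bc + 2a - 2, LT = ac.
f_2 = 2ac - 2bc - c + 1, LT = ac.
f_3 = -2bc + 2b + 2, LT = bc.

S(f_1,f_2): lcm = ac. S = a - 2c + 1.
  leading term a: no divisor's leading term divides it; move a to the remainder.
  leading term c: no divisor's leading term divides it; move -2c to the remainder.
  leading term 1: no divisor's leading term divides it; move 1 to the remainder.
  remainder a - 2c + 1 ≠ 0; add g_4 = a - 2c + 1 to the basis.

S(f_1,f_3): lcm = abc. S = -b^{2}c + 2ab + a - b.
  leading term b^{2}c: subtract (-2b)·f_3 from -b^{2}c + 2ab + a - b → 2ab - b^{2} + a - 2b
  leading term ab: subtract (2b)·g_4 from 2ab - b^{2} + a - 2b → -b^{2} - bc + a + b
  leading term b^{2}: no divisor's leading term divides it; move -b^{2} to the remainder.
  leading term bc: subtract (-2)·f_3 from -bc + a + b → a - 1
  leading term a: subtract (1)·g_4 from a - 1 → 2c - 2
  leading term c: no divisor's leading term divides it; move 2c to the remainder.
  leading term 1: no divisor's leading term divides it; move -2 to the remainder.
  remainder -b^{2} + 2c - 2 ≠ 0; add g_5 = -b^{2} + 2c - 2 to the basis.

S(f_1,g_4): lcm = ac. S = -bc + 2c^{2} + a - c - 1.
  leading term bc: subtract (-2)·f_3 from -bc + 2c^{2} + a - c - 1 → 2c^{2} + a - b - c - 2
  leading term c^{2}: no divisor's leading term divides it; move 2c^{2} to the remainder.
  leading term a: subtract (1)·g_4 from a - b - c - 2 → -b + c + 2
  leading term b: no divisor's leading term divides it; move -b to the remainder.
  leading term c: no divisor's leading term divides it; move c to the remainder.
  leading term 1: no divisor's leading term divides it; move 2 to the remainder.
  remainder 2c^{2} - b + c + 2 ≠ 0; add g_6 = 2c^{2} - b + c + 2 to the basis.

The other S-polynomials (S(f_2,f_3), S(f_2,g_4), S(f_3,g_4), S(f_1,g_5), S(f_2,g_5), S(f_3,g_5), S(g_4,g_5), S(f_1,g_6), S(f_2,g_6), S(f_3,g_6), S(g_4,g_6), S(g_5,g_6)) all reduce to 0 modulo the current basis, so we have a Gröbner basis.
Inter-reduce: drop elements whose leading term is divisible by another's, tail-reduce, and make monic.

G = {b^{2} - 2c + 2, bc - b - 1, c^{2} + 2b - 2c + 1, a - 2c + 1}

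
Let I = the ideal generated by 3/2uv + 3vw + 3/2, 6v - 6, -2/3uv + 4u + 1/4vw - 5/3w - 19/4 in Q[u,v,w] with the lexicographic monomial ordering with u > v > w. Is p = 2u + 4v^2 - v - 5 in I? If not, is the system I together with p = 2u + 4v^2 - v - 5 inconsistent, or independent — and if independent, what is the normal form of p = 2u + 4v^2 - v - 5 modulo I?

First compute the reduced Gröbner basis of I by Buchberger's algorithm.
f_1 = 3/2uv + 3vw + 3/2, LT = uv.
f_2 = 6v - 6, LT = v.
f_3 = -2/3uv + 4u + 1/4vw - 5/3w - 19/4, LT = uv.

S(f_1,f_2): lcm = uv. S = u + 2vw + 1.
  leading term u: no divisor's leading term divides it; move u to the remainder.
  leading term vw: subtract (1/3w)·f_2 from 2vw + 1 → 2w + 1
  leading term w: no divisor's leading term divides it; move 2w to the remainder.
  leading term 1: no divisor's leading term divides it; move 1 to the remainder.
  remainder u + 2w + 1 ≠ 0; add h_4 = u + 2w + 1 to the basis.

S(f_1,f_3): lcm = uv. S = 6u + 19/8vw - 5/2w - 49/8.
  leading term u: subtract (6)·h_4 from 6u + 19/8vw - 5/2w - 49/8 → 19/8vw - 29/2w - 97/8
  leading term vw: subtract (19/48w)·f_2 from 19/8vw - 29/2w - 97/8 → -97/8w - 97/8
  leading term w: no divisor's leading term divides it; move -97/8w to the remainder.
  leading term 1: no divisor's leading term divides it; move -97/8 to the remainder.
  remainder -97/8w - 97/8 ≠ 0; add h_5 = -97/8w - 97/8 to the basis.

The other S-polynomials (S(f_2,f_3), S(f_1,h_4), S(f_2,h_4), S(f_3,h_4), S(f_1,h_5), S(f_2,h_5), S(f_3,h_5), S(h_4,h_5)) all reduce to 0 modulo the current basis, so we have a Gröbner basis.
Inter-reduce: drop elements whose leading term is divisible by another's, tail-reduce, and make monic.
Reduced Gröbner basis: {u - 1, v - 1, w + 1}.
Label its elements g_1 = u - 1, g_2 = v - 1, g_3 = w + 1.

Reduce p = 2u + 4v^2 - v - 5 modulo G:
  leading term u: subtract (2)·g_1 from 2u + 4v^2 - v - 5 → 4v^2 - v - 3
  leading term v^2: subtract (4v)·g_2 from 4v^2 - v - 3 → 3v - 3
  leading term v: subtract (3)·g_2 from 3v - 3 → 0
  normal form = 0.
Since the normal form is 0, p ∈ I.

2u + 4v^2 - v - 5 lies in I (it reduces to 0).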